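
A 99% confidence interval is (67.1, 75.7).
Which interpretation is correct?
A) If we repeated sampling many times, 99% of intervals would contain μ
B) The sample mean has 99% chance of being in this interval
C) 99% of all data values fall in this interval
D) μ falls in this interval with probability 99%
A

A) Correct — this is the frequentist long-run coverage interpretation.
B) Wrong — x̄ is observed and sits in the interval by construction.
C) Wrong — a CI is about the parameter μ, not individual data values.
D) Wrong — μ is fixed; the randomness lives in the interval, not in μ.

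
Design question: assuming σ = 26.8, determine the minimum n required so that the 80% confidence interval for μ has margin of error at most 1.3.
n ≥ 699

For margin E ≤ 1.3:
n ≥ (z* · σ / E)²
n ≥ (1.282 · 26.8 / 1.3)²
n ≥ 698.49

Minimum n = 699 (rounding up)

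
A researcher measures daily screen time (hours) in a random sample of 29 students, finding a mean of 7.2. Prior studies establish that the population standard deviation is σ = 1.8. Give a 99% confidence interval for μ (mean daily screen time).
(6.34, 8.06)

z-interval (σ known):
z* = 2.576 for 99% confidence

Margin of error = z* · σ/√n = 2.576 · 1.8/√29 = 0.86

CI: (7.2 - 0.86, 7.2 + 0.86) = (6.34, 8.06)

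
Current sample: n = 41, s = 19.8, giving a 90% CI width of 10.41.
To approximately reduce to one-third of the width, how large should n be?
n ≈ 369

CI width ∝ 1/√n
To reduce width by factor 3, need √n to grow by 3 → need 3² = 9 times as many samples.

Current: n = 41, width = 10.41
New: n = 369, width ≈ 3.40

Width reduced by factor of 10.41/3.40 = 3.06.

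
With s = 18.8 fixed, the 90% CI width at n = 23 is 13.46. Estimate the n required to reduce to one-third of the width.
n ≈ 207

CI width ∝ 1/√n
To reduce width by factor 3, need √n to grow by 3 → need 3² = 9 times as many samples.

Current: n = 23, width = 13.46
New: n = 207, width ≈ 4.32

Width reduced by factor of 13.46/4.32 = 3.12.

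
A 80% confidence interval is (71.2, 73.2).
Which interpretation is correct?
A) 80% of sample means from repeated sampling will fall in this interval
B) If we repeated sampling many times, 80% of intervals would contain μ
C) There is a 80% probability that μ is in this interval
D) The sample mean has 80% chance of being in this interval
B

A) Wrong — coverage applies to intervals containing μ, not to future x̄ values.
B) Correct — this is the frequentist long-run coverage interpretation.
C) Wrong — μ is fixed; the randomness lives in the interval, not in μ.
D) Wrong — x̄ is observed and sits in the interval by construction.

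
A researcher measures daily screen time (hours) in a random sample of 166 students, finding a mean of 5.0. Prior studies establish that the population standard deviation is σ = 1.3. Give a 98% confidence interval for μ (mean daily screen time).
(4.77, 5.23)

z-interval (σ known):
z* = 2.326 for 98% confidence

Margin of error = z* · σ/√n = 2.326 · 1.3/√166 = 0.23

CI: (5.0 - 0.23, 5.0 + 0.23) = (4.77, 5.23)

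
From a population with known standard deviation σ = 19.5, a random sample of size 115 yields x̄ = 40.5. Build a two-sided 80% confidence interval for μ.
(38.17, 42.83)

z-interval (σ known):
z* = 1.282 for 80% confidence

Margin of error = z* · σ/√n = 1.282 · 19.5/√115 = 2.33

CI: (40.5 - 2.33, 40.5 + 2.33) = (38.17, 42.83)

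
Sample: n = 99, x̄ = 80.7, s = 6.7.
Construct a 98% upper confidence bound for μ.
μ ≤ 82.10

Upper bound (one-sided):
t* = 2.081 (one-sided for 98%)
Upper bound = x̄ + t* · s/√n = 80.7 + 2.081 · 6.7/√99 = 82.10

We are 98% confident that μ ≤ 82.10.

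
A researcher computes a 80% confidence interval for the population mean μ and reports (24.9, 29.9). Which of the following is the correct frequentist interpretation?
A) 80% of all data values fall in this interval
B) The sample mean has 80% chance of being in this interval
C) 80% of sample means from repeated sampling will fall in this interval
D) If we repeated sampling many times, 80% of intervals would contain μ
D

A) Wrong — a CI is about the parameter μ, not individual data values.
B) Wrong — x̄ is observed and sits in the interval by construction.
C) Wrong — coverage applies to intervals containing μ, not to future x̄ values.
D) Correct — this is the frequentist long-run coverage interpretation.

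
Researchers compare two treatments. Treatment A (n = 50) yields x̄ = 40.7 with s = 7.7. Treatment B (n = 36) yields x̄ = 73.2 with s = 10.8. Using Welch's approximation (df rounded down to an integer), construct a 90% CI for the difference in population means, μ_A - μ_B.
(-36.02, -28.98)

Difference: x̄₁ - x̄₂ = -32.50
SE = √(s₁²/n₁ + s₂²/n₂) = √(7.7²/50 + 10.8²/36) = 2.1038
df = 59.60 → 59 (Welch–Satterthwaite, rounded down)
t* = 1.671

CI: -32.50 ± 1.671 · 2.1038 = -32.50 ± 3.52 = (-36.02, -28.98)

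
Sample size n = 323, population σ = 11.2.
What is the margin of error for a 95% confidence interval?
Margin of error = 1.22

Margin of error = z* · σ/√n
= 1.960 · 11.2/√323
= 1.960 · 11.2/17.9722
= 1.22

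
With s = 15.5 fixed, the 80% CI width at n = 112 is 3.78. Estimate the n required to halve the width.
n ≈ 448

CI width ∝ 1/√n
To reduce width by factor 2, need √n to grow by 2 → need 2² = 4 times as many samples.

Current: n = 112, width = 3.78
New: n = 448, width ≈ 1.88

Width reduced by factor of 3.78/1.88 = 2.01.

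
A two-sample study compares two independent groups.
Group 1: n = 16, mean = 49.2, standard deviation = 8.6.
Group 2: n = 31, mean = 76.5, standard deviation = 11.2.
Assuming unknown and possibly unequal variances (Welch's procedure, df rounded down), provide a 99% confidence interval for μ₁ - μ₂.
(-35.28, -19.32)

Difference: x̄₁ - x̄₂ = -27.30
SE = √(s₁²/n₁ + s₂²/n₂) = √(8.6²/16 + 11.2²/31) = 2.9443
df = 38.14 → 38 (Welch–Satterthwaite, rounded down)
t* = 2.712

CI: -27.30 ± 2.712 · 2.9443 = -27.30 ± 7.98 = (-35.28, -19.32)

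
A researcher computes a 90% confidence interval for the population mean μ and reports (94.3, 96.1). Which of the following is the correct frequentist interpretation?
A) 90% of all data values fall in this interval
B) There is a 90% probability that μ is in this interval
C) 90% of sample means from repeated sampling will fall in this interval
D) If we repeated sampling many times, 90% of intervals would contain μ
D

A) Wrong — a CI is about the parameter μ, not individual data values.
B) Wrong — μ is fixed; the randomness lives in the interval, not in μ.
C) Wrong — coverage applies to intervals containing μ, not to future x̄ values.
D) Correct — this is the frequentist long-run coverage interpretation.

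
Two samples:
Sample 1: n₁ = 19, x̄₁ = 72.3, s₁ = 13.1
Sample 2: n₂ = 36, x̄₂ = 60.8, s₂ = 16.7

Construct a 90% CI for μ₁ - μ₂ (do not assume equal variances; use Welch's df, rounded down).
(4.62, 18.38)

Difference: x̄₁ - x̄₂ = 11.50
SE = √(s₁²/n₁ + s₂²/n₂) = √(13.1²/19 + 16.7²/36) = 4.0962
df = 45.07 → 45 (Welch–Satterthwaite, rounded down)
t* = 1.679

CI: 11.50 ± 1.679 · 4.0962 = 11.50 ± 6.88 = (4.62, 18.38)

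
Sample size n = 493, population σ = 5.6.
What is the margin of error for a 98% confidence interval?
Margin of error = 0.59

Margin of error = z* · σ/√n
= 2.326 · 5.6/√493
= 2.326 · 5.6/22.2036
= 0.59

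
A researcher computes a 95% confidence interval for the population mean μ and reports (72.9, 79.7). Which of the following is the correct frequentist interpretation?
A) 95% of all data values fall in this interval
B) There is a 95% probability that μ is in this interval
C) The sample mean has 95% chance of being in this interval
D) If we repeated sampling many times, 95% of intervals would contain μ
D

A) Wrong — a CI is about the parameter μ, not individual data values.
B) Wrong — μ is fixed; the randomness lives in the interval, not in μ.
C) Wrong — x̄ is observed and sits in the interval by construction.
D) Correct — this is the frequentist long-run coverage interpretation.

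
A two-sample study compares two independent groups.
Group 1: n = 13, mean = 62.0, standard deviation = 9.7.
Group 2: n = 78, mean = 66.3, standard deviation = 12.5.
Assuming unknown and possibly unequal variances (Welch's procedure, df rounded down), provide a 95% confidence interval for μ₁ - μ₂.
(-10.66, 2.06)

Difference: x̄₁ - x̄₂ = -4.30
SE = √(s₁²/n₁ + s₂²/n₂) = √(9.7²/13 + 12.5²/78) = 3.0399
df = 19.33 → 19 (Welch–Satterthwaite, rounded down)
t* = 2.093

CI: -4.30 ± 2.093 · 3.0399 = -4.30 ± 6.36 = (-10.66, 2.06)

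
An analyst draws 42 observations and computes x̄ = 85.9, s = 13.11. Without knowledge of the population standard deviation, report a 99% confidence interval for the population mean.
(80.44, 91.36)

t-interval (σ unknown):
df = n - 1 = 41
t* = 2.701 for 99% confidence

Margin of error = t* · s/√n = 2.701 · 13.11/√42 = 5.46

CI: (80.44, 91.36)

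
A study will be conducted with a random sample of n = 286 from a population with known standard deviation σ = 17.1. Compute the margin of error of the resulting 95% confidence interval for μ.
Margin of error = 1.98

Margin of error = z* · σ/√n
= 1.960 · 17.1/√286
= 1.960 · 17.1/16.9115
= 1.98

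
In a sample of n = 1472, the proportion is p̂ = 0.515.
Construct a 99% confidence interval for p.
(0.481, 0.549)

Proportion CI:
SE = √(p̂(1-p̂)/n) = √(0.515 · 0.485 / 1472) = 0.01303

z* = 2.576
Margin = z* · SE = 2.576 · 0.01303 = 0.0336

CI: 0.515 ± 0.0336 = (0.481, 0.549)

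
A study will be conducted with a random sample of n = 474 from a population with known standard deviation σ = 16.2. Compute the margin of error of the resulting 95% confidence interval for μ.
Margin of error = 1.46

Margin of error = z* · σ/√n
= 1.960 · 16.2/√474
= 1.960 · 16.2/21.7715
= 1.46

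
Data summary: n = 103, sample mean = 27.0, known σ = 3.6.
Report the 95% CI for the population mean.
(26.30, 27.70)

z-interval (σ known):
z* = 1.960 for 95% confidence

Margin of error = z* · σ/√n = 1.960 · 3.6/√103 = 0.70

CI: (27.0 - 0.70, 27.0 + 0.70) = (26.30, 27.70)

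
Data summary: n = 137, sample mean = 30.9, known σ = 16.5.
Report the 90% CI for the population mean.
(28.58, 33.22)

z-interval (σ known):
z* = 1.645 for 90% confidence

Margin of error = z* · σ/√n = 1.645 · 16.5/√137 = 2.32

CI: (30.9 - 2.32, 30.9 + 2.32) = (28.58, 33.22)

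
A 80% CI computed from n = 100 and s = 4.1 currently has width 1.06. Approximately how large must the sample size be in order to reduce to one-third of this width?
n ≈ 900

CI width ∝ 1/√n
To reduce width by factor 3, need √n to grow by 3 → need 3² = 9 times as many samples.

Current: n = 100, width = 1.06
New: n = 900, width ≈ 0.35

Width reduced by factor of 1.06/0.35 = 3.03.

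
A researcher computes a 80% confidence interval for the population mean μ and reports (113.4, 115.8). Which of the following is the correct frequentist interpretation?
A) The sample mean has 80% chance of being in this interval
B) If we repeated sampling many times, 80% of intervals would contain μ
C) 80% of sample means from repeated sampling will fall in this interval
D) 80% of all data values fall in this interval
B

A) Wrong — x̄ is observed and sits in the interval by construction.
B) Correct — this is the frequentist long-run coverage interpretation.
C) Wrong — coverage applies to intervals containing μ, not to future x̄ values.
D) Wrong — a CI is about the parameter μ, not individual data values.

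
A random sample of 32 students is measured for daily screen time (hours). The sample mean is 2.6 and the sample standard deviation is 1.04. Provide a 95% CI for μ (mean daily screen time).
(2.22, 2.98)

t-interval (σ unknown):
df = n - 1 = 31
t* = 2.040 for 95% confidence

Margin of error = t* · s/√n = 2.040 · 1.04/√32 = 0.38

CI: (2.22, 2.98)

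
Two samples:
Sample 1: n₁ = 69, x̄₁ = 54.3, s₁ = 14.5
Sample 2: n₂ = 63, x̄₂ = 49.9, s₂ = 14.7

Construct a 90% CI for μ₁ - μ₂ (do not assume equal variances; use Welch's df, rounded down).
(0.18, 8.62)

Difference: x̄₁ - x̄₂ = 4.40
SE = √(s₁²/n₁ + s₂²/n₂) = √(14.5²/69 + 14.7²/63) = 2.5450
df = 128.57 → 128 (Welch–Satterthwaite, rounded down)
t* = 1.657

CI: 4.40 ± 1.657 · 2.5450 = 4.40 ± 4.22 = (0.18, 8.62)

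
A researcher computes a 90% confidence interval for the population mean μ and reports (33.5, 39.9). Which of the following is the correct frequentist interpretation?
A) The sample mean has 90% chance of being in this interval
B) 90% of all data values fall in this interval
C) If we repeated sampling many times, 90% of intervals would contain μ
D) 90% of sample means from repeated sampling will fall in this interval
C

A) Wrong — x̄ is observed and sits in the interval by construction.
B) Wrong — a CI is about the parameter μ, not individual data values.
C) Correct — this is the frequentist long-run coverage interpretation.
D) Wrong — coverage applies to intervals containing μ, not to future x̄ values.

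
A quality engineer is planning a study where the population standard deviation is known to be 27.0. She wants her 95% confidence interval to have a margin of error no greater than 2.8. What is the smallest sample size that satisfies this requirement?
n ≥ 358

For margin E ≤ 2.8:
n ≥ (z* · σ / E)²
n ≥ (1.960 · 27.0 / 2.8)²
n ≥ 357.21

Minimum n = 358 (rounding up)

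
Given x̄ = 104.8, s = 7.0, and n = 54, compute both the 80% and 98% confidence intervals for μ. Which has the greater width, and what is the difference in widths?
98% CI is wider by 2.10

df = 53
80% CI: t* = 1.298, (103.56, 106.04), width = 2 · t* · s/√n = 2.47
98% CI: t* = 2.399, (102.51, 107.09), width = 2 · t* · s/√n = 4.57

The 98% CI is wider by 4.57 - 2.47 = 2.10.
Higher confidence requires a wider interval.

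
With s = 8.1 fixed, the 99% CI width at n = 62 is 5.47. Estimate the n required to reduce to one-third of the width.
n ≈ 558

CI width ∝ 1/√n
To reduce width by factor 3, need √n to grow by 3 → need 3² = 9 times as many samples.

Current: n = 62, width = 5.47
New: n = 558, width ≈ 1.77

Width reduced by factor of 5.47/1.77 = 3.09.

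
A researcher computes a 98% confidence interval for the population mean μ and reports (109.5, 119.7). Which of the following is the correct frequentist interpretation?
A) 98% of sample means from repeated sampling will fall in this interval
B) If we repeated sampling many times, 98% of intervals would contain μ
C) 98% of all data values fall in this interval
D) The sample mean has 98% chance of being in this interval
B

A) Wrong — coverage applies to intervals containing μ, not to future x̄ values.
B) Correct — this is the frequentist long-run coverage interpretation.
C) Wrong — a CI is about the parameter μ, not individual data values.
D) Wrong — x̄ is observed and sits in the interval by construction.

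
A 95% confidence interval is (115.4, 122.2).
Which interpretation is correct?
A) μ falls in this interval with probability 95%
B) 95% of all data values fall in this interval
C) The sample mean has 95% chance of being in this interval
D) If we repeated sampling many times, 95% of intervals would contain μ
D

A) Wrong — μ is fixed; the randomness lives in the interval, not in μ.
B) Wrong — a CI is about the parameter μ, not individual data values.
C) Wrong — x̄ is observed and sits in the interval by construction.
D) Correct — this is the frequentist long-run coverage interpretation.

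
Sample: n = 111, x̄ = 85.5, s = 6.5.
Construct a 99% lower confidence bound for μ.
μ ≥ 84.04

Lower bound (one-sided):
t* = 2.361 (one-sided for 99%)
Lower bound = x̄ - t* · s/√n = 85.5 - 2.361 · 6.5/√111 = 84.04

We are 99% confident that μ ≥ 84.04.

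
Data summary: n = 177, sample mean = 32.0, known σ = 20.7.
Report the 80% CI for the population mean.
(30.01, 33.99)

z-interval (σ known):
z* = 1.282 for 80% confidence

Margin of error = z* · σ/√n = 1.282 · 20.7/√177 = 1.99

CI: (32.0 - 1.99, 32.0 + 1.99) = (30.01, 33.99)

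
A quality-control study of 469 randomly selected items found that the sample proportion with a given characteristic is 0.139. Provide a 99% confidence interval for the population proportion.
(0.098, 0.180)

Proportion CI:
SE = √(p̂(1-p̂)/n) = √(0.139 · 0.861 / 469) = 0.01597

z* = 2.576
Margin = z* · SE = 2.576 · 0.01597 = 0.0411

CI: 0.139 ± 0.0411 = (0.098, 0.180)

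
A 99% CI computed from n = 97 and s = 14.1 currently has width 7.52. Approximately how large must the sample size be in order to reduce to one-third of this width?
n ≈ 873

CI width ∝ 1/√n
To reduce width by factor 3, need √n to grow by 3 → need 3² = 9 times as many samples.

Current: n = 97, width = 7.52
New: n = 873, width ≈ 2.46

Width reduced by factor of 7.52/2.46 = 3.06.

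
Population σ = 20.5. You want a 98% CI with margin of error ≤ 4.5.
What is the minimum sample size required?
n ≥ 113

For margin E ≤ 4.5:
n ≥ (z* · σ / E)²
n ≥ (2.326 · 20.5 / 4.5)²
n ≥ 112.28

Minimum n = 113 (rounding up)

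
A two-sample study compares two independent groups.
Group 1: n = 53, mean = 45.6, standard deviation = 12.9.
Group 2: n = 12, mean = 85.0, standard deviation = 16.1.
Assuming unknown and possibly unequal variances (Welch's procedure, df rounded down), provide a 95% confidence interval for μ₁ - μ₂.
(-50.07, -28.73)

Difference: x̄₁ - x̄₂ = -39.40
SE = √(s₁²/n₁ + s₂²/n₂) = √(12.9²/53 + 16.1²/12) = 4.9740
df = 14.37 → 14 (Welch–Satterthwaite, rounded down)
t* = 2.145

CI: -39.40 ± 2.145 · 4.9740 = -39.40 ± 10.67 = (-50.07, -28.73)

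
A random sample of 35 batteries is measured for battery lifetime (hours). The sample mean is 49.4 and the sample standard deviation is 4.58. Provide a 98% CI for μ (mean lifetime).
(47.51, 51.29)

t-interval (σ unknown):
df = n - 1 = 34
t* = 2.441 for 98% confidence

Margin of error = t* · s/√n = 2.441 · 4.58/√35 = 1.89

CI: (47.51, 51.29)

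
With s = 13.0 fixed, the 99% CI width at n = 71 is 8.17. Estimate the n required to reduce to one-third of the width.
n ≈ 639

CI width ∝ 1/√n
To reduce width by factor 3, need √n to grow by 3 → need 3² = 9 times as many samples.

Current: n = 71, width = 8.17
New: n = 639, width ≈ 2.66

Width reduced by factor of 8.17/2.66 = 3.07.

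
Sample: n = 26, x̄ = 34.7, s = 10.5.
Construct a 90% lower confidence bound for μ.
μ ≥ 31.99

Lower bound (one-sided):
t* = 1.316 (one-sided for 90%)
Lower bound = x̄ - t* · s/√n = 34.7 - 1.316 · 10.5/√26 = 31.99

We are 90% confident that μ ≥ 31.99.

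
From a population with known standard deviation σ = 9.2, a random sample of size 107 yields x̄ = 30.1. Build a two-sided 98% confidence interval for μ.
(28.03, 32.17)

z-interval (σ known):
z* = 2.326 for 98% confidence

Margin of error = z* · σ/√n = 2.326 · 9.2/√107 = 2.07

CI: (30.1 - 2.07, 30.1 + 2.07) = (28.03, 32.17)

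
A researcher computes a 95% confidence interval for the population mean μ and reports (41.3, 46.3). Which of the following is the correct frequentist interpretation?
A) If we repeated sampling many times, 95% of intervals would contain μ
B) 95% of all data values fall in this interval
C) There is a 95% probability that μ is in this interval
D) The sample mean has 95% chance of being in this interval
A

A) Correct — this is the frequentist long-run coverage interpretation.
B) Wrong — a CI is about the parameter μ, not individual data values.
C) Wrong — μ is fixed; the randomness lives in the interval, not in μ.
D) Wrong — x̄ is observed and sits in the interval by construction.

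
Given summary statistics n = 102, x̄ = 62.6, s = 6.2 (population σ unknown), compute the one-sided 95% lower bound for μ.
μ ≥ 61.58

Lower bound (one-sided):
t* = 1.660 (one-sided for 95%)
Lower bound = x̄ - t* · s/√n = 62.6 - 1.660 · 6.2/√102 = 61.58

We are 95% confident that μ ≥ 61.58.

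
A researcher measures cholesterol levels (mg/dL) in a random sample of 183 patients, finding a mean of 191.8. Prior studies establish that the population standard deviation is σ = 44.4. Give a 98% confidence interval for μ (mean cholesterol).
(184.17, 199.43)

z-interval (σ known):
z* = 2.326 for 98% confidence

Margin of error = z* · σ/√n = 2.326 · 44.4/√183 = 7.63

CI: (191.8 - 7.63, 191.8 + 7.63) = (184.17, 199.43)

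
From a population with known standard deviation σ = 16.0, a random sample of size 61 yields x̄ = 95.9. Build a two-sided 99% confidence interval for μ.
(90.62, 101.18)

z-interval (σ known):
z* = 2.576 for 99% confidence

Margin of error = z* · σ/√n = 2.576 · 16.0/√61 = 5.28

CI: (95.9 - 5.28, 95.9 + 5.28) = (90.62, 101.18)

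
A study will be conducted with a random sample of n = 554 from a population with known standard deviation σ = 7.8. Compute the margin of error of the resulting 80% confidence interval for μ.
Margin of error = 0.42

Margin of error = z* · σ/√n
= 1.282 · 7.8/√554
= 1.282 · 7.8/23.5372
= 0.42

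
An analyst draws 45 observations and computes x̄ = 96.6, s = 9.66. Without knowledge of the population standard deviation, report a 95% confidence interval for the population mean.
(93.70, 99.50)

t-interval (σ unknown):
df = n - 1 = 44
t* = 2.015 for 95% confidence

Margin of error = t* · s/√n = 2.015 · 9.66/√45 = 2.90

CI: (93.70, 99.50)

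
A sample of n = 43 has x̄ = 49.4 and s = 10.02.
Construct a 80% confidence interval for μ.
(47.41, 51.39)

t-interval (σ unknown):
df = n - 1 = 42
t* = 1.302 for 80% confidence

Margin of error = t* · s/√n = 1.302 · 10.02/√43 = 1.99

CI: (47.41, 51.39)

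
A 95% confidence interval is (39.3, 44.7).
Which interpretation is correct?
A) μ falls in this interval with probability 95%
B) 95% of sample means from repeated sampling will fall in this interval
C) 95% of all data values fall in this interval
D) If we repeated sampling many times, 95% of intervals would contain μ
D

A) Wrong — μ is fixed; the randomness lives in the interval, not in μ.
B) Wrong — coverage applies to intervals containing μ, not to future x̄ values.
C) Wrong — a CI is about the parameter μ, not individual data values.
D) Correct — this is the frequentist long-run coverage interpretation.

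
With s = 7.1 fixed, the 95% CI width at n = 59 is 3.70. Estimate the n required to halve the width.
n ≈ 236

CI width ∝ 1/√n
To reduce width by factor 2, need √n to grow by 2 → need 2² = 4 times as many samples.

Current: n = 59, width = 3.70
New: n = 236, width ≈ 1.82

Width reduced by factor of 3.70/1.82 = 2.03.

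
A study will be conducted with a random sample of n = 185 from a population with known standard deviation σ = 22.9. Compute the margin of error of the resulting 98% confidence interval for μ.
Margin of error = 3.92

Margin of error = z* · σ/√n
= 2.326 · 22.9/√185
= 2.326 · 22.9/13.6015
= 3.92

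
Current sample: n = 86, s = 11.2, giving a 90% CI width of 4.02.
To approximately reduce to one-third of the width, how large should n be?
n ≈ 774

CI width ∝ 1/√n
To reduce width by factor 3, need √n to grow by 3 → need 3² = 9 times as many samples.

Current: n = 86, width = 4.02
New: n = 774, width ≈ 1.33

Width reduced by factor of 4.02/1.33 = 3.02.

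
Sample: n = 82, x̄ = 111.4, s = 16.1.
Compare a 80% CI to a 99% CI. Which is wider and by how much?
99% CI is wider by 4.79

df = 81
80% CI: t* = 1.292, (109.10, 113.70), width = 2 · t* · s/√n = 4.59
99% CI: t* = 2.638, (106.71, 116.09), width = 2 · t* · s/√n = 9.38

The 99% CI is wider by 9.38 - 4.59 = 4.79.
Higher confidence requires a wider interval.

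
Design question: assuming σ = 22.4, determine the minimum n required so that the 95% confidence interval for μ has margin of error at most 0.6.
n ≥ 5355

For margin E ≤ 0.6:
n ≥ (z* · σ / E)²
n ≥ (1.960 · 22.4 / 0.6)²
n ≥ 5354.34

Minimum n = 5355 (rounding up)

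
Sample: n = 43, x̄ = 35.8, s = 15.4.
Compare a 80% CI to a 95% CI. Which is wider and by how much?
95% CI is wider by 3.36

df = 42
80% CI: t* = 1.302, (32.74, 38.86), width = 2 · t* · s/√n = 6.12
95% CI: t* = 2.018, (31.06, 40.54), width = 2 · t* · s/√n = 9.48

The 95% CI is wider by 9.48 - 6.12 = 3.36.
Higher confidence requires a wider interval.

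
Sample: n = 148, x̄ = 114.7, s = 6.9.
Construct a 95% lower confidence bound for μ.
μ ≥ 113.76

Lower bound (one-sided):
t* = 1.655 (one-sided for 95%)
Lower bound = x̄ - t* · s/√n = 114.7 - 1.655 · 6.9/√148 = 113.76

We are 95% confident that μ ≥ 113.76.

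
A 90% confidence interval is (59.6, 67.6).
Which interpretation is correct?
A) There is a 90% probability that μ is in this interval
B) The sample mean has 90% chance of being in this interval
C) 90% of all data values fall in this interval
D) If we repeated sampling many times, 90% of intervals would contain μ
D

A) Wrong — μ is fixed; the randomness lives in the interval, not in μ.
B) Wrong — x̄ is observed and sits in the interval by construction.
C) Wrong — a CI is about the parameter μ, not individual data values.
D) Correct — this is the frequentist long-run coverage interpretation.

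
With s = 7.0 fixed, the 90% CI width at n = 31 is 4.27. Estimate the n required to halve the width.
n ≈ 124

CI width ∝ 1/√n
To reduce width by factor 2, need √n to grow by 2 → need 2² = 4 times as many samples.

Current: n = 31, width = 4.27
New: n = 124, width ≈ 2.08

Width reduced by factor of 4.27/2.08 = 2.05.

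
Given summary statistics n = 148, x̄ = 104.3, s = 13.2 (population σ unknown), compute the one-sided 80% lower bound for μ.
μ ≥ 103.38

Lower bound (one-sided):
t* = 0.844 (one-sided for 80%)
Lower bound = x̄ - t* · s/√n = 104.3 - 0.844 · 13.2/√148 = 103.38

We are 80% confident that μ ≥ 103.38.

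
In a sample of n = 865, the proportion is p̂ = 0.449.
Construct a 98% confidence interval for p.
(0.410, 0.488)

Proportion CI:
SE = √(p̂(1-p̂)/n) = √(0.449 · 0.551 / 865) = 0.01691

z* = 2.326
Margin = z* · SE = 2.326 · 0.01691 = 0.0393

CI: 0.449 ± 0.0393 = (0.410, 0.488)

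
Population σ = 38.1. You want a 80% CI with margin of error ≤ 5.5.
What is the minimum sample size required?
n ≥ 79

For margin E ≤ 5.5:
n ≥ (z* · σ / E)²
n ≥ (1.282 · 38.1 / 5.5)²
n ≥ 78.87

Minimum n = 79 (rounding up)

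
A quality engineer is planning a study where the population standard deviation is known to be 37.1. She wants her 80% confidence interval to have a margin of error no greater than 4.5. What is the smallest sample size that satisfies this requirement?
n ≥ 112

For margin E ≤ 4.5:
n ≥ (z* · σ / E)²
n ≥ (1.282 · 37.1 / 4.5)²
n ≥ 111.71

Minimum n = 112 (rounding up)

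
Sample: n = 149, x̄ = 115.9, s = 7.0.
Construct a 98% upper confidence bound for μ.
μ ≤ 117.09

Upper bound (one-sided):
t* = 2.072 (one-sided for 98%)
Upper bound = x̄ + t* · s/√n = 115.9 + 2.072 · 7.0/√149 = 117.09

We are 98% confident that μ ≤ 117.09.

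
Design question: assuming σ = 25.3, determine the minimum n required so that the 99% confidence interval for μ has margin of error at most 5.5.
n ≥ 141

For margin E ≤ 5.5:
n ≥ (z* · σ / E)²
n ≥ (2.576 · 25.3 / 5.5)²
n ≥ 140.41

Minimum n = 141 (rounding up)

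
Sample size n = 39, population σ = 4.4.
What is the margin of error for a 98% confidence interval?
Margin of error = 1.64

Margin of error = z* · σ/√n
= 2.326 · 4.4/√39
= 2.326 · 4.4/6.2450
= 1.64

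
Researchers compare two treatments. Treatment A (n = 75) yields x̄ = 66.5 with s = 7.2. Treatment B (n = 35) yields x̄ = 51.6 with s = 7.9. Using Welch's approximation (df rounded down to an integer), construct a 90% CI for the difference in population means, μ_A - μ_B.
(12.27, 17.53)

Difference: x̄₁ - x̄₂ = 14.90
SE = √(s₁²/n₁ + s₂²/n₂) = √(7.2²/75 + 7.9²/35) = 1.5730
df = 61.24 → 61 (Welch–Satterthwaite, rounded down)
t* = 1.670

CI: 14.90 ± 1.670 · 1.5730 = 14.90 ± 2.63 = (12.27, 17.53)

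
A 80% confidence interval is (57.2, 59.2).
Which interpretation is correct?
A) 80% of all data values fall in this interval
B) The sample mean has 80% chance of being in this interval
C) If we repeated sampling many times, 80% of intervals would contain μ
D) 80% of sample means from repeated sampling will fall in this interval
C

A) Wrong — a CI is about the parameter μ, not individual data values.
B) Wrong — x̄ is observed and sits in the interval by construction.
C) Correct — this is the frequentist long-run coverage interpretation.
D) Wrong — coverage applies to intervals containing μ, not to future x̄ values.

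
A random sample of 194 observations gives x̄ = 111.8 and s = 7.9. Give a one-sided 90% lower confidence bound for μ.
μ ≥ 111.07

Lower bound (one-sided):
t* = 1.286 (one-sided for 90%)
Lower bound = x̄ - t* · s/√n = 111.8 - 1.286 · 7.9/√194 = 111.07

We are 90% confident that μ ≥ 111.07.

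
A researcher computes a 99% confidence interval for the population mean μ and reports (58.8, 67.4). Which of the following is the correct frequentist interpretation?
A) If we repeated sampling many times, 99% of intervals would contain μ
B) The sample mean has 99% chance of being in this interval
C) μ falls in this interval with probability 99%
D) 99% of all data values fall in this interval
A

A) Correct — this is the frequentist long-run coverage interpretation.
B) Wrong — x̄ is observed and sits in the interval by construction.
C) Wrong — μ is fixed; the randomness lives in the interval, not in μ.
D) Wrong — a CI is about the parameter μ, not individual data values.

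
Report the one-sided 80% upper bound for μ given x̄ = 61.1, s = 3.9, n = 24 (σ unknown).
μ ≤ 61.78

Upper bound (one-sided):
t* = 0.858 (one-sided for 80%)
Upper bound = x̄ + t* · s/√n = 61.1 + 0.858 · 3.9/√24 = 61.78

We are 80% confident that μ ≤ 61.78.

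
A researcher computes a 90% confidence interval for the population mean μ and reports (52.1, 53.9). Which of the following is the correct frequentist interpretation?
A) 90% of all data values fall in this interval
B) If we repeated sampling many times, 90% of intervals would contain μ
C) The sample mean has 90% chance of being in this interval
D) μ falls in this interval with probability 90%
B

A) Wrong — a CI is about the parameter μ, not individual data values.
B) Correct — this is the frequentist long-run coverage interpretation.
C) Wrong — x̄ is observed and sits in the interval by construction.
D) Wrong — μ is fixed; the randomness lives in the interval, not in μ.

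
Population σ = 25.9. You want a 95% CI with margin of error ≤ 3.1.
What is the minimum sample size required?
n ≥ 269

For margin E ≤ 3.1:
n ≥ (z* · σ / E)²
n ≥ (1.960 · 25.9 / 3.1)²
n ≥ 268.16

Minimum n = 269 (rounding up)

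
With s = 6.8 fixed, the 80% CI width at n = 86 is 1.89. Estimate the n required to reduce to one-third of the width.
n ≈ 774

CI width ∝ 1/√n
To reduce width by factor 3, need √n to grow by 3 → need 3² = 9 times as many samples.

Current: n = 86, width = 1.89
New: n = 774, width ≈ 0.63

Width reduced by factor of 1.89/0.63 = 3.00.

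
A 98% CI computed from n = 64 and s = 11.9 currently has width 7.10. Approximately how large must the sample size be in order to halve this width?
n ≈ 256

CI width ∝ 1/√n
To reduce width by factor 2, need √n to grow by 2 → need 2² = 4 times as many samples.

Current: n = 64, width = 7.10
New: n = 256, width ≈ 3.48

Width reduced by factor of 7.10/3.48 = 2.04.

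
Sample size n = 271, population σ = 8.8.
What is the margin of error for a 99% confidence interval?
Margin of error = 1.38

Margin of error = z* · σ/√n
= 2.576 · 8.8/√271
= 2.576 · 8.8/16.4621
= 1.38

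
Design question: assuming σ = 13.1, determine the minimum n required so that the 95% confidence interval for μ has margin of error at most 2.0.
n ≥ 165

For margin E ≤ 2.0:
n ≥ (z* · σ / E)²
n ≥ (1.960 · 13.1 / 2.0)²
n ≥ 164.81

Minimum n = 165 (rounding up)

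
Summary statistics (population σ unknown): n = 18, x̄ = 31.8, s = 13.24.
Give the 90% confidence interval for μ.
(26.37, 37.23)

t-interval (σ unknown):
df = n - 1 = 17
t* = 1.740 for 90% confidence

Margin of error = t* · s/√n = 1.740 · 13.24/√18 = 5.43

CI: (26.37, 37.23)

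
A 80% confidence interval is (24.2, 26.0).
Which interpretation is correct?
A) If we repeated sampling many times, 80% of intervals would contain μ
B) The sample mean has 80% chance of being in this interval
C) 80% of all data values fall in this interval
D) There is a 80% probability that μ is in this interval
A

A) Correct — this is the frequentist long-run coverage interpretation.
B) Wrong — x̄ is observed and sits in the interval by construction.
C) Wrong — a CI is about the parameter μ, not individual data values.
D) Wrong — μ is fixed; the randomness lives in the interval, not in μ.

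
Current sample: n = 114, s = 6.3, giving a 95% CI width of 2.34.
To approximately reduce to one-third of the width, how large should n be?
n ≈ 1026

CI width ∝ 1/√n
To reduce width by factor 3, need √n to grow by 3 → need 3² = 9 times as many samples.

Current: n = 114, width = 2.34
New: n = 1026, width ≈ 0.77

Width reduced by factor of 2.34/0.77 = 3.04.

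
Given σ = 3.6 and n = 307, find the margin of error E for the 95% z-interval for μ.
Margin of error = 0.40

Margin of error = z* · σ/√n
= 1.960 · 3.6/√307
= 1.960 · 3.6/17.5214
= 0.40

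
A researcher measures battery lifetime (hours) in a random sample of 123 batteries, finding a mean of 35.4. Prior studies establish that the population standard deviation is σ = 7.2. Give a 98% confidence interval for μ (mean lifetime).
(33.89, 36.91)

z-interval (σ known):
z* = 2.326 for 98% confidence

Margin of error = z* · σ/√n = 2.326 · 7.2/√123 = 1.51

CI: (35.4 - 1.51, 35.4 + 1.51) = (33.89, 36.91)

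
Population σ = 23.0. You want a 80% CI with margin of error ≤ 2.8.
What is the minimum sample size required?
n ≥ 111

For margin E ≤ 2.8:
n ≥ (z* · σ / E)²
n ≥ (1.282 · 23.0 / 2.8)²
n ≥ 110.90

Minimum n = 111 (rounding up)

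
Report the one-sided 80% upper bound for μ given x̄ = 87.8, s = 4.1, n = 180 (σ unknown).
μ ≤ 88.06

Upper bound (one-sided):
t* = 0.844 (one-sided for 80%)
Upper bound = x̄ + t* · s/√n = 87.8 + 0.844 · 4.1/√180 = 88.06

We are 80% confident that μ ≤ 88.06.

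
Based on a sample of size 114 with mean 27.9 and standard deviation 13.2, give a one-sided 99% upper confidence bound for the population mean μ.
μ ≤ 30.82

Upper bound (one-sided):
t* = 2.360 (one-sided for 99%)
Upper bound = x̄ + t* · s/√n = 27.9 + 2.360 · 13.2/√114 = 30.82

We are 99% confident that μ ≤ 30.82.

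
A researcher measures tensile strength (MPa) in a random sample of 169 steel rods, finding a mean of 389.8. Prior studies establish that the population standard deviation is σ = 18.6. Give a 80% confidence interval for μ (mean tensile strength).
(387.97, 391.63)

z-interval (σ known):
z* = 1.282 for 80% confidence

Margin of error = z* · σ/√n = 1.282 · 18.6/√169 = 1.83

CI: (389.8 - 1.83, 389.8 + 1.83) = (387.97, 391.63)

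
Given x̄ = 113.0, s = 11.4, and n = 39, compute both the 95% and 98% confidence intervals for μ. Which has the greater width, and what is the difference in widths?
98% CI is wider by 1.48

df = 38
95% CI: t* = 2.024, (109.31, 116.69), width = 2 · t* · s/√n = 7.39
98% CI: t* = 2.429, (108.57, 117.43), width = 2 · t* · s/√n = 8.87

The 98% CI is wider by 8.87 - 7.39 = 1.48.
Higher confidence requires a wider interval.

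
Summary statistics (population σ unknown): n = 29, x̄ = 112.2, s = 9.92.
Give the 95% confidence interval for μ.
(108.43, 115.97)

t-interval (σ unknown):
df = n - 1 = 28
t* = 2.048 for 95% confidence

Margin of error = t* · s/√n = 2.048 · 9.92/√29 = 3.77

CI: (108.43, 115.97)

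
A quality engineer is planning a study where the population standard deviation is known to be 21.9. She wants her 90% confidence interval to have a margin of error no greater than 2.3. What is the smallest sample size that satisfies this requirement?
n ≥ 246

For margin E ≤ 2.3:
n ≥ (z* · σ / E)²
n ≥ (1.645 · 21.9 / 2.3)²
n ≥ 245.34

Minimum n = 246 (rounding up)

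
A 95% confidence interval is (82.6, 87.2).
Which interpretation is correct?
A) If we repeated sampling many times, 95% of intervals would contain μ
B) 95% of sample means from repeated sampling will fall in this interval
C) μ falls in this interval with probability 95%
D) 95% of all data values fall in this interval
A

A) Correct — this is the frequentist long-run coverage interpretation.
B) Wrong — coverage applies to intervals containing μ, not to future x̄ values.
C) Wrong — μ is fixed; the randomness lives in the interval, not in μ.
D) Wrong — a CI is about the parameter μ, not individual data values.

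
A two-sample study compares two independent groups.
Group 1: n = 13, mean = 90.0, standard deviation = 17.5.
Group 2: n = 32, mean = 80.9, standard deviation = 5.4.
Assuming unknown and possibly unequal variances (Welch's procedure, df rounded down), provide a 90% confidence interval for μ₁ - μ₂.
(0.29, 17.91)

Difference: x̄₁ - x̄₂ = 9.10
SE = √(s₁²/n₁ + s₂²/n₂) = √(17.5²/13 + 5.4²/32) = 4.9466
df = 12.94 → 12 (Welch–Satterthwaite, rounded down)
t* = 1.782

CI: 9.10 ± 1.782 · 4.9466 = 9.10 ± 8.81 = (0.29, 17.91)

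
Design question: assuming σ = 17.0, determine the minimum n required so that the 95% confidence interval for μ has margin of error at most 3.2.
n ≥ 109

For margin E ≤ 3.2:
n ≥ (z* · σ / E)²
n ≥ (1.960 · 17.0 / 3.2)²
n ≥ 108.42

Minimum n = 109 (rounding up)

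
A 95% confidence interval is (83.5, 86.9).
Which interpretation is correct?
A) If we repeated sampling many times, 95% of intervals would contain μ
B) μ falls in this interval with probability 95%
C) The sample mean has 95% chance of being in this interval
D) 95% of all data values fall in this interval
A

A) Correct — this is the frequentist long-run coverage interpretation.
B) Wrong — μ is fixed; the randomness lives in the interval, not in μ.
C) Wrong — x̄ is observed and sits in the interval by construction.
D) Wrong — a CI is about the parameter μ, not individual data values.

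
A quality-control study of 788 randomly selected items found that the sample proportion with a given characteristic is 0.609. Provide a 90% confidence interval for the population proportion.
(0.580, 0.638)

Proportion CI:
SE = √(p̂(1-p̂)/n) = √(0.609 · 0.391 / 788) = 0.01738

z* = 1.645
Margin = z* · SE = 1.645 · 0.01738 = 0.0286

CI: 0.609 ± 0.0286 = (0.580, 0.638)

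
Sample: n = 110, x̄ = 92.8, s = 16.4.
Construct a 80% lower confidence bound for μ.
μ ≥ 91.48

Lower bound (one-sided):
t* = 0.845 (one-sided for 80%)
Lower bound = x̄ - t* · s/√n = 92.8 - 0.845 · 16.4/√110 = 91.48

We are 80% confident that μ ≥ 91.48.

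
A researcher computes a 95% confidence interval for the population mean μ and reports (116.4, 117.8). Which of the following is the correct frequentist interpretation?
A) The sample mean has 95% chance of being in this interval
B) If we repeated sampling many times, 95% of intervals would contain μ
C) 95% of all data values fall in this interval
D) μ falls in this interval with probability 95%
B

A) Wrong — x̄ is observed and sits in the interval by construction.
B) Correct — this is the frequentist long-run coverage interpretation.
C) Wrong — a CI is about the parameter μ, not individual data values.
D) Wrong — μ is fixed; the randomness lives in the interval, not in μ.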